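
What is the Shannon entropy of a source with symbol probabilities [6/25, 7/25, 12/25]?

H(X) = -Σ p(x) log₂ p(x)
  -6/25 × log₂(6/25) = 0.4941
  -7/25 × log₂(7/25) = 0.5142
  -12/25 × log₂(12/25) = 0.5083
H(X) = 1.5166 bits


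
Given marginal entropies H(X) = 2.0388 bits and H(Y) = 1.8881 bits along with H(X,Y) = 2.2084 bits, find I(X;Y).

I(X;Y) = H(X) + H(Y) - H(X,Y)
I(X;Y) = 2.0388 + 1.8881 - 2.2084 = 1.7185 bits


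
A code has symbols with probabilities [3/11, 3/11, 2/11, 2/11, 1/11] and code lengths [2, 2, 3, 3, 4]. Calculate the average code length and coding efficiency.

Average length L = Σ p_i × l_i = 2.5455 bits
Entropy H = 2.2313 bits
Efficiency η = H/L × 100% = 87.66%


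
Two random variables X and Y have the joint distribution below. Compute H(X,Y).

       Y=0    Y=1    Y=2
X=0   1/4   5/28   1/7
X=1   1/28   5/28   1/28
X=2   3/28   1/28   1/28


H(X,Y) = -Σ p(x,y) log₂ p(x,y)
  p(0,0)=1/4: -0.2500 × log₂(0.2500) = 0.5000
  p(0,1)=5/28: -0.1786 × log₂(0.1786) = 0.4438
  p(0,2)=1/7: -0.1429 × log₂(0.1429) = 0.4011
  p(1,0)=1/28: -0.0357 × log₂(0.0357) = 0.1717
  p(1,1)=5/28: -0.1786 × log₂(0.1786) = 0.4438
  p(1,2)=1/28: -0.0357 × log₂(0.0357) = 0.1717
  p(2,0)=3/28: -0.1071 × log₂(0.1071) = 0.3453
  p(2,1)=1/28: -0.0357 × log₂(0.0357) = 0.1717
  p(2,2)=1/28: -0.0357 × log₂(0.0357) = 0.1717
H(X,Y) = 2.8207 bits


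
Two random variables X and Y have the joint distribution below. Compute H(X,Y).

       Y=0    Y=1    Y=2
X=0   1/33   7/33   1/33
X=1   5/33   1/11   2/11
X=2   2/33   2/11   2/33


H(X,Y) = -Σ p(x,y) log₂ p(x,y)
  p(0,0)=1/33: -0.0303 × log₂(0.0303) = 0.1529
  p(0,1)=7/33: -0.2121 × log₂(0.2121) = 0.4745
  p(0,2)=1/33: -0.0303 × log₂(0.0303) = 0.1529
  p(1,0)=5/33: -0.1515 × log₂(0.1515) = 0.4125
  p(1,1)=1/11: -0.0909 × log₂(0.0909) = 0.3145
  p(1,2)=2/11: -0.1818 × log₂(0.1818) = 0.4472
  p(2,0)=2/33: -0.0606 × log₂(0.0606) = 0.2451
  p(2,1)=2/11: -0.1818 × log₂(0.1818) = 0.4472
  p(2,2)=2/33: -0.0606 × log₂(0.0606) = 0.2451
H(X,Y) = 2.8918 bits


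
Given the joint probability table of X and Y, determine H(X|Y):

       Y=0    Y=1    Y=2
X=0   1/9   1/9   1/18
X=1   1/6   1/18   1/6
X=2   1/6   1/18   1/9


H(X|Y) = Σ_y p(y) H(X|Y=y)
  p(Y=0) = 4/9, H(X|Y=0) = 1.5613
  p(Y=1) = 2/9, H(X|Y=1) = 1.5000
  p(Y=2) = 1/3, H(X|Y=2) = 1.4591
H(X|Y) = 0.4444×1.5613 + 0.2222×1.5000 + 0.3333×1.4591 = 1.5136 bits


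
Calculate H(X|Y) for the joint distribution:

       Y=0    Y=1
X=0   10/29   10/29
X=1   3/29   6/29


H(X|Y) = Σ_y p(y) H(X|Y=y)
  p(Y=0) = 13/29, H(X|Y=0) = 0.7793
  p(Y=1) = 16/29, H(X|Y=1) = 0.9544
H(X|Y) = 0.4483×0.7793 + 0.5517×0.9544 = 0.8759 bits


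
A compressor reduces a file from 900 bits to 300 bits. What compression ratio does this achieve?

Compression ratio = Original / Compressed
= 900 / 300 = 3.00:1


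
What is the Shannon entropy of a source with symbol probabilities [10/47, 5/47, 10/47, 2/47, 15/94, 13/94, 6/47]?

H(X) = -Σ p(x) log₂ p(x)
  -10/47 × log₂(10/47) = 0.4750
  -5/47 × log₂(5/47) = 0.3439
  -10/47 × log₂(10/47) = 0.4750
  -2/47 × log₂(2/47) = 0.1938
  -15/94 × log₂(15/94) = 0.4225
  -13/94 × log₂(13/94) = 0.3947
  -6/47 × log₂(6/47) = 0.3791
H(X) = 2.6841 bits


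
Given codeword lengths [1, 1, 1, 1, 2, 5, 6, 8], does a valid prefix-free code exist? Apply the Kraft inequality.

Kraft inequality: Σ 2^(-l_i) ≤ 1 for prefix-free code
Calculating: 2^(-1) + 2^(-1) + 2^(-1) + 2^(-1) + 2^(-2) + 2^(-5) + 2^(-6) + 2^(-8)
= 0.5 + 0.5 + 0.5 + 0.5 + 0.25 + 0.03125 + 0.015625 + 0.00390625
= 2.3008
Since 2.3008 > 1, prefix-free code does not exist


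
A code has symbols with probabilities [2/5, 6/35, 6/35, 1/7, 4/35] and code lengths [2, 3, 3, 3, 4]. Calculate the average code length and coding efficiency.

Average length L = Σ p_i × l_i = 2.7143 bits
Entropy H = 2.1598 bits
Efficiency η = H/L × 100% = 79.57%


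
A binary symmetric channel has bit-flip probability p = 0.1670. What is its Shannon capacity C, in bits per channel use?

For BSC with error probability p:
C = 1 - H(p) where H(p) is binary entropy
H(0.1670) = -0.1670 × log₂(0.1670) - 0.8330 × log₂(0.8330)
H(p) = 0.6508
C = 1 - 0.6508 = 0.3492 bits/use


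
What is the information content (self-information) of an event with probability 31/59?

Information content I(x) = -log₂(p(x))
I = -log₂(31/59) = -log₂(0.5254)
I = 0.9284 bits


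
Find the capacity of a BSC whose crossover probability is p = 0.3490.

For BSC with error probability p:
C = 1 - H(p) where H(p) is binary entropy
H(0.3490) = -0.3490 × log₂(0.3490) - 0.6510 × log₂(0.6510)
H(p) = 0.9332
C = 1 - 0.9332 = 0.0668 bits/use


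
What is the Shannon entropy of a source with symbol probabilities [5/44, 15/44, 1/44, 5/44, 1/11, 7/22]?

H(X) = -Σ p(x) log₂ p(x)
  -5/44 × log₂(5/44) = 0.3565
  -15/44 × log₂(15/44) = 0.5293
  -1/44 × log₂(1/44) = 0.1241
  -5/44 × log₂(5/44) = 0.3565
  -1/11 × log₂(1/11) = 0.3145
  -7/22 × log₂(7/22) = 0.5257
H(X) = 2.2066 bits


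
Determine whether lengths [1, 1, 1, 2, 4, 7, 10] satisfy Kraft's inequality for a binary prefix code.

Kraft inequality: Σ 2^(-l_i) ≤ 1 for prefix-free code
Calculating: 2^(-1) + 2^(-1) + 2^(-1) + 2^(-2) + 2^(-4) + 2^(-7) + 2^(-10)
= 0.5 + 0.5 + 0.5 + 0.25 + 0.0625 + 0.0078125 + 0.0009765625
= 1.8213
Since 1.8213 > 1, prefix-free code does not exist


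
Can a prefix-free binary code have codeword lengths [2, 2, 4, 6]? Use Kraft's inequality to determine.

Kraft inequality: Σ 2^(-l_i) ≤ 1 for prefix-free code
Calculating: 2^(-2) + 2^(-2) + 2^(-4) + 2^(-6)
= 0.25 + 0.25 + 0.0625 + 0.015625
= 0.5781
Since 0.5781 ≤ 1, prefix-free code exists


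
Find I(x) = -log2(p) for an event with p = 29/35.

Information content I(x) = -log₂(p(x))
I = -log₂(29/35) = -log₂(0.8286)
I = 0.2713 bits


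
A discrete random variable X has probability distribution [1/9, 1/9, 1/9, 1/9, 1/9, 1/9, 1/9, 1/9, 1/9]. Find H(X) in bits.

H(X) = -Σ p(x) log₂ p(x)
  -1/9 × log₂(1/9) = 0.3522
  -1/9 × log₂(1/9) = 0.3522
  -1/9 × log₂(1/9) = 0.3522
  -1/9 × log₂(1/9) = 0.3522
  -1/9 × log₂(1/9) = 0.3522
  -1/9 × log₂(1/9) = 0.3522
  -1/9 × log₂(1/9) = 0.3522
  -1/9 × log₂(1/9) = 0.3522
  -1/9 × log₂(1/9) = 0.3522
H(X) = 3.1699 bits


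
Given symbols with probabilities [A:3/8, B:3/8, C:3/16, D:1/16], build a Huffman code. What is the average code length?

Huffman tree construction:
Combine smallest probabilities repeatedly
Resulting codes:
  A: 11 (length 2)
  B: 0 (length 1)
  C: 101 (length 3)
  D: 100 (length 3)
Average length = Σ p(s) × length(s) = 1.8750 bits


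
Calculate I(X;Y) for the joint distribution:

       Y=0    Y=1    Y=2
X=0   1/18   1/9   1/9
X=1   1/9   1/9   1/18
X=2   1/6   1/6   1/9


H(X) = 1.5466, H(Y) = 1.5715, H(X,Y) = 3.0860
I(X;Y) = H(X) + H(Y) - H(X,Y) = 0.0321 bits


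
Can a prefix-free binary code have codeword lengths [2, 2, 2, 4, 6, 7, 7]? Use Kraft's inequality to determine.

Kraft inequality: Σ 2^(-l_i) ≤ 1 for prefix-free code
Calculating: 2^(-2) + 2^(-2) + 2^(-2) + 2^(-4) + 2^(-6) + 2^(-7) + 2^(-7)
= 0.25 + 0.25 + 0.25 + 0.0625 + 0.015625 + 0.0078125 + 0.0078125
= 0.8438
Since 0.8438 ≤ 1, prefix-free code exists


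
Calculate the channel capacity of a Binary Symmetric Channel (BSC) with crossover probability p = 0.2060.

For BSC with error probability p:
C = 1 - H(p) where H(p) is binary entropy
H(0.2060) = -0.2060 × log₂(0.2060) - 0.7940 × log₂(0.7940)
H(p) = 0.7338
C = 1 - 0.7338 = 0.2662 bits/use


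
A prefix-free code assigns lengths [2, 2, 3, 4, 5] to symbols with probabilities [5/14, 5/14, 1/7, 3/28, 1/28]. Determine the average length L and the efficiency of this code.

Average length L = Σ p_i × l_i = 2.4643 bits
Entropy H = 1.9790 bits
Efficiency η = H/L × 100% = 80.31%


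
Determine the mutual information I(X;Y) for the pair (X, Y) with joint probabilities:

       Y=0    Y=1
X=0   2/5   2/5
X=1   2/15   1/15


H(X) = 0.7219, H(Y) = 0.9968, H(X,Y) = 1.7056
I(X;Y) = H(X) + H(Y) - H(X,Y) = 0.0131 bits


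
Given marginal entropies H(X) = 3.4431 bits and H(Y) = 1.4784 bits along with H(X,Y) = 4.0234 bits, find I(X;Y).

I(X;Y) = H(X) + H(Y) - H(X,Y)
I(X;Y) = 3.4431 + 1.4784 - 4.0234 = 0.8981 bits


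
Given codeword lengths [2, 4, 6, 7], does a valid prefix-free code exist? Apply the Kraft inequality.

Kraft inequality: Σ 2^(-l_i) ≤ 1 for prefix-free code
Calculating: 2^(-2) + 2^(-4) + 2^(-6) + 2^(-7)
= 0.25 + 0.0625 + 0.015625 + 0.0078125
= 0.3359
Since 0.3359 ≤ 1, prefix-free code exists


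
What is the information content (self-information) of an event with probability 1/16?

Information content I(x) = -log₂(p(x))
I = -log₂(1/16) = -log₂(0.0625)
I = 4.0000 bits


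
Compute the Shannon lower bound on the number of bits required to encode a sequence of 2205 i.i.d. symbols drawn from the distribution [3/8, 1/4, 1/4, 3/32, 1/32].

Entropy H = 2.0070 bits/symbol
Minimum bits = H × n = 2.0070 × 2205
= 4425.54 bits


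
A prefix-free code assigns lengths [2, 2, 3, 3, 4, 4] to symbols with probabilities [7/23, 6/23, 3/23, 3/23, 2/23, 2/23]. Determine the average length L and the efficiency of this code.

Average length L = Σ p_i × l_i = 2.6087 bits
Entropy H = 2.4074 bits
Efficiency η = H/L × 100% = 92.28%


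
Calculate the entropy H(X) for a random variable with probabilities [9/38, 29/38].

H(X) = -Σ p(x) log₂ p(x)
  -9/38 × log₂(9/38) = 0.4922
  -29/38 × log₂(29/38) = 0.2976
H(X) = 0.7897 bits


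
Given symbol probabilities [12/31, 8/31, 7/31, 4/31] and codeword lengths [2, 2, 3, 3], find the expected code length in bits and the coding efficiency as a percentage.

Average length L = Σ p_i × l_i = 2.3548 bits
Entropy H = 1.9003 bits
Efficiency η = H/L × 100% = 80.70%


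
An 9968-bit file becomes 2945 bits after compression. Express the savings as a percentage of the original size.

Space savings = (1 - Compressed/Original) × 100%
= (1 - 2945/9968) × 100%
= 70.46%


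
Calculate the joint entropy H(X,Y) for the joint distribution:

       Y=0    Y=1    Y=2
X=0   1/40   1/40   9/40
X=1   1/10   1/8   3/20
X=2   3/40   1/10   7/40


H(X,Y) = -Σ p(x,y) log₂ p(x,y)
  p(0,0)=1/40: -0.0250 × log₂(0.0250) = 0.1330
  p(0,1)=1/40: -0.0250 × log₂(0.0250) = 0.1330
  p(0,2)=9/40: -0.2250 × log₂(0.2250) = 0.4842
  p(1,0)=1/10: -0.1000 × log₂(0.1000) = 0.3322
  p(1,1)=1/8: -0.1250 × log₂(0.1250) = 0.3750
  p(1,2)=3/20: -0.1500 × log₂(0.1500) = 0.4105
  p(2,0)=3/40: -0.0750 × log₂(0.0750) = 0.2803
  p(2,1)=1/10: -0.1000 × log₂(0.1000) = 0.3322
  p(2,2)=7/40: -0.1750 × log₂(0.1750) = 0.4401
H(X,Y) = 2.9206 bits


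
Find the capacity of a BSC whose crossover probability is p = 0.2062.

For BSC with error probability p:
C = 1 - H(p) where H(p) is binary entropy
H(0.2062) = -0.2062 × log₂(0.2062) - 0.7938 × log₂(0.7938)
H(p) = 0.7342
C = 1 - 0.7342 = 0.2658 bits/use


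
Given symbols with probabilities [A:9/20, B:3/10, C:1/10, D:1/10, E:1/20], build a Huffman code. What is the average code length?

Huffman tree construction:
Combine smallest probabilities repeatedly
Resulting codes:
  A: 0 (length 1)
  B: 11 (length 2)
  C: 1011 (length 4)
  D: 100 (length 3)
  E: 1010 (length 4)
Average length = Σ p(s) × length(s) = 1.9500 bits


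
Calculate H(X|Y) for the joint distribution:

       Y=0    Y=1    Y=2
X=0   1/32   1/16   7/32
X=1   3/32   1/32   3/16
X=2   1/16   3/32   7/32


H(X|Y) = Σ_y p(y) H(X|Y=y)
  p(Y=0) = 3/16, H(X|Y=0) = 1.4591
  p(Y=1) = 3/16, H(X|Y=1) = 1.4591
  p(Y=2) = 5/8, H(X|Y=2) = 1.5813
H(X|Y) = 0.1875×1.4591 + 0.1875×1.4591 + 0.6250×1.5813 = 1.5355 bits


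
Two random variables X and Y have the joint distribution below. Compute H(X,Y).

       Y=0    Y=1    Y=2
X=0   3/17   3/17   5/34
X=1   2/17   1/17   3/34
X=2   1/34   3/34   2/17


H(X,Y) = -Σ p(x,y) log₂ p(x,y)
  p(0,0)=3/17: -0.1765 × log₂(0.1765) = 0.4416
  p(0,1)=3/17: -0.1765 × log₂(0.1765) = 0.4416
  p(0,2)=5/34: -0.1471 × log₂(0.1471) = 0.4067
  p(1,0)=2/17: -0.1176 × log₂(0.1176) = 0.3632
  p(1,1)=1/17: -0.0588 × log₂(0.0588) = 0.2404
  p(1,2)=3/34: -0.0882 × log₂(0.0882) = 0.3090
  p(2,0)=1/34: -0.0294 × log₂(0.0294) = 0.1496
  p(2,1)=3/34: -0.0882 × log₂(0.0882) = 0.3090
  p(2,2)=2/17: -0.1176 × log₂(0.1176) = 0.3632
H(X,Y) = 3.0246 bits


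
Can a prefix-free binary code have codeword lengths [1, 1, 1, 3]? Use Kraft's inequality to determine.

Kraft inequality: Σ 2^(-l_i) ≤ 1 for prefix-free code
Calculating: 2^(-1) + 2^(-1) + 2^(-1) + 2^(-3)
= 0.5 + 0.5 + 0.5 + 0.125
= 1.6250
Since 1.6250 > 1, prefix-free code does not exist


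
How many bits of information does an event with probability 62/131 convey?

Information content I(x) = -log₂(p(x))
I = -log₂(62/131) = -log₂(0.4733)
I = 1.0792 bits


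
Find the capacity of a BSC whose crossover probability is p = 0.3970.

For BSC with error probability p:
C = 1 - H(p) where H(p) is binary entropy
H(0.3970) = -0.3970 × log₂(0.3970) - 0.6030 × log₂(0.6030)
H(p) = 0.9692
C = 1 - 0.9692 = 0.0308 bits/use


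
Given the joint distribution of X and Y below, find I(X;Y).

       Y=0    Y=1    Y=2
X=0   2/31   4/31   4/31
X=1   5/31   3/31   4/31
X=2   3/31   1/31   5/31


H(X) = 1.5746, H(Y) = 1.5566, H(X,Y) = 3.0597
I(X;Y) = H(X) + H(Y) - H(X,Y) = 0.0715 bits


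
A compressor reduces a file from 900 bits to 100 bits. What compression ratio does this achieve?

Compression ratio = Original / Compressed
= 900 / 100 = 9.00:1


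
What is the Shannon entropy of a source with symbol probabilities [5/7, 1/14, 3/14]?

H(X) = -Σ p(x) log₂ p(x)
  -5/7 × log₂(5/7) = 0.3467
  -1/14 × log₂(1/14) = 0.2720
  -3/14 × log₂(3/14) = 0.4762
H(X) = 1.0949 bits


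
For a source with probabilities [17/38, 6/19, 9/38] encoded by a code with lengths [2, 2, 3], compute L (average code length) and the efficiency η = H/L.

Average length L = Σ p_i × l_i = 2.2368 bits
Entropy H = 1.5365 bits
Efficiency η = H/L × 100% = 68.69%


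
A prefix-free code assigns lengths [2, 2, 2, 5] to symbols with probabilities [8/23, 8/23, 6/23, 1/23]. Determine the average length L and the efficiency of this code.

Average length L = Σ p_i × l_i = 2.1304 bits
Entropy H = 1.7623 bits
Efficiency η = H/L × 100% = 82.72%


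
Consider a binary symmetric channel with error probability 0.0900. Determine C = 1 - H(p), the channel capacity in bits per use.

For BSC with error probability p:
C = 1 - H(p) where H(p) is binary entropy
H(0.0900) = -0.0900 × log₂(0.0900) - 0.9100 × log₂(0.9100)
H(p) = 0.4365
C = 1 - 0.4365 = 0.5635 bits/use


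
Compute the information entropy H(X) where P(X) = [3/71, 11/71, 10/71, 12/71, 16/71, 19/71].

H(X) = -Σ p(x) log₂ p(x)
  -3/71 × log₂(3/71) = 0.1929
  -11/71 × log₂(11/71) = 0.4168
  -10/71 × log₂(10/71) = 0.3983
  -12/71 × log₂(12/71) = 0.4335
  -16/71 × log₂(16/71) = 0.4845
  -19/71 × log₂(19/71) = 0.5089
H(X) = 2.4348 bits


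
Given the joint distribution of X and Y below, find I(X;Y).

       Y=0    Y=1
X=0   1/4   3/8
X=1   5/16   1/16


H(X) = 0.9544, H(Y) = 0.9887, H(X,Y) = 1.8050
I(X;Y) = H(X) + H(Y) - H(X,Y) = 0.1381 bits


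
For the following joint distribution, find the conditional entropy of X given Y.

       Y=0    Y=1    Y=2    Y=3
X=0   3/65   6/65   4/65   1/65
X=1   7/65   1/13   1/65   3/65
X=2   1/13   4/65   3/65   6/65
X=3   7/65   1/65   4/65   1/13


H(X|Y) = Σ_y p(y) H(X|Y=y)
  p(Y=0) = 22/65, H(X|Y=0) = 1.9291
  p(Y=1) = 16/65, H(X|Y=1) = 1.8050
  p(Y=2) = 12/65, H(X|Y=2) = 1.8554
  p(Y=3) = 3/13, H(X|Y=3) = 1.7819
H(X|Y) = 0.3385×1.9291 + 0.2462×1.8050 + 0.1846×1.8554 + 0.2308×1.7819 = 1.8510 bits


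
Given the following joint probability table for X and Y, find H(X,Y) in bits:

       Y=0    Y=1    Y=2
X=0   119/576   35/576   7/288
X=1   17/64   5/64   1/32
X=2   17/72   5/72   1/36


H(X,Y) = -Σ p(x,y) log₂ p(x,y)
  p(0,0)=119/576: -0.2066 × log₂(0.2066) = 0.4700
  p(0,1)=35/576: -0.0608 × log₂(0.0608) = 0.2455
  p(0,2)=7/288: -0.0243 × log₂(0.0243) = 0.1303
  p(1,0)=17/64: -0.2656 × log₂(0.2656) = 0.5080
  p(1,1)=5/64: -0.0781 × log₂(0.0781) = 0.2873
  p(1,2)=1/32: -0.0312 × log₂(0.0312) = 0.1562
  p(2,0)=17/72: -0.2361 × log₂(0.2361) = 0.4917
  p(2,1)=5/72: -0.0694 × log₂(0.0694) = 0.2672
  p(2,2)=1/36: -0.0278 × log₂(0.0278) = 0.1436
H(X,Y) = 2.7000 bits


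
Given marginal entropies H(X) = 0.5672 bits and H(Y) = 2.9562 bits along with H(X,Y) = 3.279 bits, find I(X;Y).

I(X;Y) = H(X) + H(Y) - H(X,Y)
I(X;Y) = 0.5672 + 2.9562 - 3.279 = 0.2444 bits


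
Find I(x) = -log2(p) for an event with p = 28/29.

Information content I(x) = -log₂(p(x))
I = -log₂(28/29) = -log₂(0.9655)
I = 0.0506 bits


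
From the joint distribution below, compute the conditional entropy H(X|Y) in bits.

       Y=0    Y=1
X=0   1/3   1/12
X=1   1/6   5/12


H(X|Y) = Σ_y p(y) H(X|Y=y)
  p(Y=0) = 1/2, H(X|Y=0) = 0.9183
  p(Y=1) = 1/2, H(X|Y=1) = 0.6500
H(X|Y) = 0.5000×0.9183 + 0.5000×0.6500 = 0.7842 bits


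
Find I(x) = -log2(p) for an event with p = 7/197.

Information content I(x) = -log₂(p(x))
I = -log₂(7/197) = -log₂(0.0355)
I = 4.8147 bits


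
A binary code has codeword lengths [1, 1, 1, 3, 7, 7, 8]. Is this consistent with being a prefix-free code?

Kraft inequality: Σ 2^(-l_i) ≤ 1 for prefix-free code
Calculating: 2^(-1) + 2^(-1) + 2^(-1) + 2^(-3) + 2^(-7) + 2^(-7) + 2^(-8)
= 0.5 + 0.5 + 0.5 + 0.125 + 0.0078125 + 0.0078125 + 0.00390625
= 1.6445
Since 1.6445 > 1, prefix-free code does not exist


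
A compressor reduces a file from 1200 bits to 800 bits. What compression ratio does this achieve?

Compression ratio = Original / Compressed
= 1200 / 800 = 1.50:1


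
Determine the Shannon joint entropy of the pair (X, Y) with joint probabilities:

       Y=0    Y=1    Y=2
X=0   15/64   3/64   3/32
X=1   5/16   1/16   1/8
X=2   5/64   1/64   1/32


H(X,Y) = -Σ p(x,y) log₂ p(x,y)
  p(0,0)=15/64: -0.2344 × log₂(0.2344) = 0.4906
  p(0,1)=3/64: -0.0469 × log₂(0.0469) = 0.2070
  p(0,2)=3/32: -0.0938 × log₂(0.0938) = 0.3202
  p(1,0)=5/16: -0.3125 × log₂(0.3125) = 0.5244
  p(1,1)=1/16: -0.0625 × log₂(0.0625) = 0.2500
  p(1,2)=1/8: -0.1250 × log₂(0.1250) = 0.3750
  p(2,0)=5/64: -0.0781 × log₂(0.0781) = 0.2873
  p(2,1)=1/64: -0.0156 × log₂(0.0156) = 0.0938
  p(2,2)=1/32: -0.0312 × log₂(0.0312) = 0.1562
H(X,Y) = 2.7044 bits


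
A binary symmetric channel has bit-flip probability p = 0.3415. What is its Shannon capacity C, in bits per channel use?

For BSC with error probability p:
C = 1 - H(p) where H(p) is binary entropy
H(0.3415) = -0.3415 × log₂(0.3415) - 0.6585 × log₂(0.6585)
H(p) = 0.9262
C = 1 - 0.9262 = 0.0738 bits/use


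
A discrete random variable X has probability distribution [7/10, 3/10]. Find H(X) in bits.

H(X) = -Σ p(x) log₂ p(x)
  -7/10 × log₂(7/10) = 0.3602
  -3/10 × log₂(3/10) = 0.5211
H(X) = 0.8813 bits


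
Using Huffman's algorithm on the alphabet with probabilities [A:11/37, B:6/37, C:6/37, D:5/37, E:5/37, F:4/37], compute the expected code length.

Huffman tree construction:
Combine smallest probabilities repeatedly
Resulting codes:
  A: 10 (length 2)
  B: 111 (length 3)
  C: 00 (length 2)
  D: 011 (length 3)
  E: 110 (length 3)
  F: 010 (length 3)
Average length = Σ p(s) × length(s) = 2.5405 bits


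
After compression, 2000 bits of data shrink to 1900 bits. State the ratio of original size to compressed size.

Compression ratio = Original / Compressed
= 2000 / 1900 = 1.05:1


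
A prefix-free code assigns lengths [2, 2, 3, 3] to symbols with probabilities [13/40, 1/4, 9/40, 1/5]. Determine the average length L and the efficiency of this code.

Average length L = Σ p_i × l_i = 2.4250 bits
Entropy H = 1.9756 bits
Efficiency η = H/L × 100% = 81.47%


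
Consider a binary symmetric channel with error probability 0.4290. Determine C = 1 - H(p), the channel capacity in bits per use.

For BSC with error probability p:
C = 1 - H(p) where H(p) is binary entropy
H(0.4290) = -0.4290 × log₂(0.4290) - 0.5710 × log₂(0.5710)
H(p) = 0.9854
C = 1 - 0.9854 = 0.0146 bits/use


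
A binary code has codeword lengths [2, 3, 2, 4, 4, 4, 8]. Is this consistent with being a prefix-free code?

Kraft inequality: Σ 2^(-l_i) ≤ 1 for prefix-free code
Calculating: 2^(-2) + 2^(-3) + 2^(-2) + 2^(-4) + 2^(-4) + 2^(-4) + 2^(-8)
= 0.25 + 0.125 + 0.25 + 0.0625 + 0.0625 + 0.0625 + 0.00390625
= 0.8164
Since 0.8164 ≤ 1, prefix-free code exists


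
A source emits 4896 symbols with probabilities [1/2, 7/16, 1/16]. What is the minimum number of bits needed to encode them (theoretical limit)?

Entropy H = 1.2718 bits/symbol
Minimum bits = H × n = 1.2718 × 4896
= 6226.65 bits


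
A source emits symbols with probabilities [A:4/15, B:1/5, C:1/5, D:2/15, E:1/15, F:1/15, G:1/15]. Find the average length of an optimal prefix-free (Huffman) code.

Huffman tree construction:
Combine smallest probabilities repeatedly
Resulting codes:
  A: 10 (length 2)
  B: 111 (length 3)
  C: 00 (length 2)
  D: 011 (length 3)
  E: 1100 (length 4)
  F: 1101 (length 4)
  G: 010 (length 3)
Average length = Σ p(s) × length(s) = 2.6667 bits


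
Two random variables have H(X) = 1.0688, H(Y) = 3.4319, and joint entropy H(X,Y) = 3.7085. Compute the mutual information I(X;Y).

I(X;Y) = H(X) + H(Y) - H(X,Y)
I(X;Y) = 1.0688 + 3.4319 - 3.7085 = 0.7922 bits


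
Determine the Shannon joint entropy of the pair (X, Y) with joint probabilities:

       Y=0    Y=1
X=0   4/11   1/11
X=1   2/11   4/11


H(X,Y) = -Σ p(x,y) log₂ p(x,y)
  p(0,0)=4/11: -0.3636 × log₂(0.3636) = 0.5307
  p(0,1)=1/11: -0.0909 × log₂(0.0909) = 0.3145
  p(1,0)=2/11: -0.1818 × log₂(0.1818) = 0.4472
  p(1,1)=4/11: -0.3636 × log₂(0.3636) = 0.5307
H(X,Y) = 1.8231 bits


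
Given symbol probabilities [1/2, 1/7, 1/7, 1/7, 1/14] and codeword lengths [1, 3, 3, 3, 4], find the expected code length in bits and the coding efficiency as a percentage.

Average length L = Σ p_i × l_i = 2.0714 bits
Entropy H = 1.9751 bits
Efficiency η = H/L × 100% = 95.35%


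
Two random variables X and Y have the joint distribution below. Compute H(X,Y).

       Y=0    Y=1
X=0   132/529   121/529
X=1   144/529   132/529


H(X,Y) = -Σ p(x,y) log₂ p(x,y)
  p(0,0)=132/529: -0.2495 × log₂(0.2495) = 0.4997
  p(0,1)=121/529: -0.2287 × log₂(0.2287) = 0.4868
  p(1,0)=144/529: -0.2722 × log₂(0.2722) = 0.5110
  p(1,1)=132/529: -0.2495 × log₂(0.2495) = 0.4997
H(X,Y) = 1.9973 bits


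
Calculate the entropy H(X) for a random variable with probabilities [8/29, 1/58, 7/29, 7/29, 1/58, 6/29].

H(X) = -Σ p(x) log₂ p(x)
  -8/29 × log₂(8/29) = 0.5125
  -1/58 × log₂(1/58) = 0.1010
  -7/29 × log₂(7/29) = 0.4950
  -7/29 × log₂(7/29) = 0.4950
  -1/58 × log₂(1/58) = 0.1010
  -6/29 × log₂(6/29) = 0.4703
H(X) = 2.1748 bits


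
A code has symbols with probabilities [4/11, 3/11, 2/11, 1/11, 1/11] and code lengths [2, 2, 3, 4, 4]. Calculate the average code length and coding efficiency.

Average length L = Σ p_i × l_i = 2.5455 bits
Entropy H = 2.1181 bits
Efficiency η = H/L × 100% = 83.21%


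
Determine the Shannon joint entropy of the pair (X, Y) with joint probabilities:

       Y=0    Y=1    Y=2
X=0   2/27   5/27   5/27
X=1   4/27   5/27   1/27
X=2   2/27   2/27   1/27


H(X,Y) = -Σ p(x,y) log₂ p(x,y)
  p(0,0)=2/27: -0.0741 × log₂(0.0741) = 0.2781
  p(0,1)=5/27: -0.1852 × log₂(0.1852) = 0.4505
  p(0,2)=5/27: -0.1852 × log₂(0.1852) = 0.4505
  p(1,0)=4/27: -0.1481 × log₂(0.1481) = 0.4081
  p(1,1)=5/27: -0.1852 × log₂(0.1852) = 0.4505
  p(1,2)=1/27: -0.0370 × log₂(0.0370) = 0.1761
  p(2,0)=2/27: -0.0741 × log₂(0.0741) = 0.2781
  p(2,1)=2/27: -0.0741 × log₂(0.0741) = 0.2781
  p(2,2)=1/27: -0.0370 × log₂(0.0370) = 0.1761
H(X,Y) = 2.9464 bits


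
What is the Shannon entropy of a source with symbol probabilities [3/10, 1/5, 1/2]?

H(X) = -Σ p(x) log₂ p(x)
  -3/10 × log₂(3/10) = 0.5211
  -1/5 × log₂(1/5) = 0.4644
  -1/2 × log₂(1/2) = 0.5000
H(X) = 1.4855 bits


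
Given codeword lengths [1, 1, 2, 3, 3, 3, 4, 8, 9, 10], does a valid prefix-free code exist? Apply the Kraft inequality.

Kraft inequality: Σ 2^(-l_i) ≤ 1 for prefix-free code
Calculating: 2^(-1) + 2^(-1) + 2^(-2) + 2^(-3) + 2^(-3) + 2^(-3) + 2^(-4) + 2^(-8) + 2^(-9) + 2^(-10)
= 0.5 + 0.5 + 0.25 + 0.125 + 0.125 + 0.125 + 0.0625 + 0.00390625 + 0.001953125 + 0.0009765625
= 1.6943
Since 1.6943 > 1, prefix-free code does not exist


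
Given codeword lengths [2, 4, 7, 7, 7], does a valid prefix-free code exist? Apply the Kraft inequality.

Kraft inequality: Σ 2^(-l_i) ≤ 1 for prefix-free code
Calculating: 2^(-2) + 2^(-4) + 2^(-7) + 2^(-7) + 2^(-7)
= 0.25 + 0.0625 + 0.0078125 + 0.0078125 + 0.0078125
= 0.3359
Since 0.3359 ≤ 1, prefix-free code exists


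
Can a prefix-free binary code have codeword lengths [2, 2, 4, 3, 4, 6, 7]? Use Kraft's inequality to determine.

Kraft inequality: Σ 2^(-l_i) ≤ 1 for prefix-free code
Calculating: 2^(-2) + 2^(-2) + 2^(-4) + 2^(-3) + 2^(-4) + 2^(-6) + 2^(-7)
= 0.25 + 0.25 + 0.0625 + 0.125 + 0.0625 + 0.015625 + 0.0078125
= 0.7734
Since 0.7734 ≤ 1, prefix-free code exists


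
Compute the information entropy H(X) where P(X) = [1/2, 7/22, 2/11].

H(X) = -Σ p(x) log₂ p(x)
  -1/2 × log₂(1/2) = 0.5000
  -7/22 × log₂(7/22) = 0.5257
  -2/11 × log₂(2/11) = 0.4472
H(X) = 1.4728 bits


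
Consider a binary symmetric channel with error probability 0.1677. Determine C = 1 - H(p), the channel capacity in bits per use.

For BSC with error probability p:
C = 1 - H(p) where H(p) is binary entropy
H(0.1677) = -0.1677 × log₂(0.1677) - 0.8323 × log₂(0.8323)
H(p) = 0.6524
C = 1 - 0.6524 = 0.3476 bits/use


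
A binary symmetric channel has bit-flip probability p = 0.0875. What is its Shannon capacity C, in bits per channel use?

For BSC with error probability p:
C = 1 - H(p) where H(p) is binary entropy
H(0.0875) = -0.0875 × log₂(0.0875) - 0.9125 × log₂(0.9125)
H(p) = 0.4281
C = 1 - 0.4281 = 0.5719 bits/use


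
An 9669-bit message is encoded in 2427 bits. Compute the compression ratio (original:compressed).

Compression ratio = Original / Compressed
= 9669 / 2427 = 3.98:1


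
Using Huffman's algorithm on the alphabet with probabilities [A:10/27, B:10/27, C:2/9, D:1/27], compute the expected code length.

Huffman tree construction:
Combine smallest probabilities repeatedly
Resulting codes:
  A: 11 (length 2)
  B: 0 (length 1)
  C: 101 (length 3)
  D: 100 (length 3)
Average length = Σ p(s) × length(s) = 1.8889 bits


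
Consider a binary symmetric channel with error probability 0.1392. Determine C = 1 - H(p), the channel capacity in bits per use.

For BSC with error probability p:
C = 1 - H(p) where H(p) is binary entropy
H(0.1392) = -0.1392 × log₂(0.1392) - 0.8608 × log₂(0.8608)
H(p) = 0.5821
C = 1 - 0.5821 = 0.4179 bits/use


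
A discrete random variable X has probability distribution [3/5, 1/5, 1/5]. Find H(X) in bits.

H(X) = -Σ p(x) log₂ p(x)
  -3/5 × log₂(3/5) = 0.4422
  -1/5 × log₂(1/5) = 0.4644
  -1/5 × log₂(1/5) = 0.4644
H(X) = 1.3710 bits


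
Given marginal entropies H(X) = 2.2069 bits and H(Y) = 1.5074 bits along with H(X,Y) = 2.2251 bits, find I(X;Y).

I(X;Y) = H(X) + H(Y) - H(X,Y)
I(X;Y) = 2.2069 + 1.5074 - 2.2251 = 1.4892 bits


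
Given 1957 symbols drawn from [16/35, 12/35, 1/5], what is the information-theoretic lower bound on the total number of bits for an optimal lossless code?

Entropy H = 1.5101 bits/symbol
Minimum bits = H × n = 1.5101 × 1957
= 2955.29 bits


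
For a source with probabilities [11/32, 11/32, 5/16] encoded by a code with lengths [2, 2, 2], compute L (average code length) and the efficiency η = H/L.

Average length L = Σ p_i × l_i = 2.0000 bits
Entropy H = 1.5835 bits
Efficiency η = H/L × 100% = 79.18%


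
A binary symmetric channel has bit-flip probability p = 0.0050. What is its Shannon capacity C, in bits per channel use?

For BSC with error probability p:
C = 1 - H(p) where H(p) is binary entropy
H(0.0050) = -0.0050 × log₂(0.0050) - 0.9950 × log₂(0.9950)
H(p) = 0.0454
C = 1 - 0.0454 = 0.9546 bits/use


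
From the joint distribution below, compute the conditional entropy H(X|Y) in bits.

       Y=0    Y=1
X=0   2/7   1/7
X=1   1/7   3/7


H(X|Y) = Σ_y p(y) H(X|Y=y)
  p(Y=0) = 3/7, H(X|Y=0) = 0.9183
  p(Y=1) = 4/7, H(X|Y=1) = 0.8113
H(X|Y) = 0.4286×0.9183 + 0.5714×0.8113 = 0.8571 bits


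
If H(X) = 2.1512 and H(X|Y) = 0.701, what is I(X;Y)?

I(X;Y) = H(X) - H(X|Y)
I(X;Y) = 2.1512 - 0.701 = 1.4502 bits


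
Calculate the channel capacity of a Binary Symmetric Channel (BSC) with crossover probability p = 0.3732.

For BSC with error probability p:
C = 1 - H(p) where H(p) is binary entropy
H(0.3732) = -0.3732 × log₂(0.3732) - 0.6268 × log₂(0.6268)
H(p) = 0.9531
C = 1 - 0.9531 = 0.0469 bits/use


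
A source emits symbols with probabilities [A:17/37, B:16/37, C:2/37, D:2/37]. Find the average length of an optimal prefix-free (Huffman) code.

Huffman tree construction:
Combine smallest probabilities repeatedly
Resulting codes:
  A: 0 (length 1)
  B: 11 (length 2)
  C: 100 (length 3)
  D: 101 (length 3)
Average length = Σ p(s) × length(s) = 1.6486 bits


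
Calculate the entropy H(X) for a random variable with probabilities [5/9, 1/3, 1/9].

H(X) = -Σ p(x) log₂ p(x)
  -5/9 × log₂(5/9) = 0.4711
  -1/3 × log₂(1/3) = 0.5283
  -1/9 × log₂(1/9) = 0.3522
H(X) = 1.3516 bits


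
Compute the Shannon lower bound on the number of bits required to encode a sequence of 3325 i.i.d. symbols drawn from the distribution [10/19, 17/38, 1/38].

Entropy H = 1.1446 bits/symbol
Minimum bits = H × n = 1.1446 × 3325
= 3805.88 bits


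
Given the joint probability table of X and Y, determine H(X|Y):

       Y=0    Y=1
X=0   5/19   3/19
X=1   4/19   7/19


H(X|Y) = Σ_y p(y) H(X|Y=y)
  p(Y=0) = 9/19, H(X|Y=0) = 0.9911
  p(Y=1) = 10/19, H(X|Y=1) = 0.8813
H(X|Y) = 0.4737×0.9911 + 0.5263×0.8813 = 0.9333 bits


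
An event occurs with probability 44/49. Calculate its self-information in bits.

Information content I(x) = -log₂(p(x))
I = -log₂(44/49) = -log₂(0.8980)
I = 0.1553 bits


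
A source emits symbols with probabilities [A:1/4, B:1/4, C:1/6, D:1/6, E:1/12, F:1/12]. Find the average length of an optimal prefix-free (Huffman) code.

Huffman tree construction:
Combine smallest probabilities repeatedly
Resulting codes:
  A: 01 (length 2)
  B: 10 (length 2)
  C: 110 (length 3)
  D: 111 (length 3)
  E: 000 (length 3)
  F: 001 (length 3)
Average length = Σ p(s) × length(s) = 2.5000 bits


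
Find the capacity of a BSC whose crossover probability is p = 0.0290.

For BSC with error probability p:
C = 1 - H(p) where H(p) is binary entropy
H(0.0290) = -0.0290 × log₂(0.0290) - 0.9710 × log₂(0.9710)
H(p) = 0.1894
C = 1 - 0.1894 = 0.8106 bits/use


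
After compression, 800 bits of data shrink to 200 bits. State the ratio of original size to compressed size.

Compression ratio = Original / Compressed
= 800 / 200 = 4.00:1


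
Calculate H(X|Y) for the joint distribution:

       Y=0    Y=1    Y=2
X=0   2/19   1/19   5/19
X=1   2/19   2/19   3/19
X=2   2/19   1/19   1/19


H(X|Y) = Σ_y p(y) H(X|Y=y)
  p(Y=0) = 6/19, H(X|Y=0) = 1.5850
  p(Y=1) = 4/19, H(X|Y=1) = 1.5000
  p(Y=2) = 9/19, H(X|Y=2) = 1.3516
H(X|Y) = 0.3158×1.5850 + 0.2105×1.5000 + 0.4737×1.3516 = 1.4566 bits


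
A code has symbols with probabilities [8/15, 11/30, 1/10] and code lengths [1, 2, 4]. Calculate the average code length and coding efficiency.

Average length L = Σ p_i × l_i = 1.6667 bits
Entropy H = 1.3466 bits
Efficiency η = H/L × 100% = 80.80%


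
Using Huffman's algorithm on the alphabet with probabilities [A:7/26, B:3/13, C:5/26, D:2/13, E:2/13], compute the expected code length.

Huffman tree construction:
Combine smallest probabilities repeatedly
Resulting codes:
  A: 10 (length 2)
  B: 01 (length 2)
  C: 00 (length 2)
  D: 110 (length 3)
  E: 111 (length 3)
Average length = Σ p(s) × length(s) = 2.3077 bits


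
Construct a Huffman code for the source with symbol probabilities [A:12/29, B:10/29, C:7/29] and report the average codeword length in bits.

Huffman tree construction:
Combine smallest probabilities repeatedly
Resulting codes:
  A: 0 (length 1)
  B: 11 (length 2)
  C: 10 (length 2)
Average length = Σ p(s) × length(s) = 1.5862 bits


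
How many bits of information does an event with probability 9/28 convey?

Information content I(x) = -log₂(p(x))
I = -log₂(9/28) = -log₂(0.3214)
I = 1.6374 bits


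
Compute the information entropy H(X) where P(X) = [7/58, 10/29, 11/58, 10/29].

H(X) = -Σ p(x) log₂ p(x)
  -7/58 × log₂(7/58) = 0.3682
  -10/29 × log₂(10/29) = 0.5297
  -11/58 × log₂(11/58) = 0.4549
  -10/29 × log₂(10/29) = 0.5297
H(X) = 1.8824 bits


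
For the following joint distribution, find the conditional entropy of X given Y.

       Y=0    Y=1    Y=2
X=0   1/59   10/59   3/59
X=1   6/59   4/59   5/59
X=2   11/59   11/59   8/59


H(X|Y) = Σ_y p(y) H(X|Y=y)
  p(Y=0) = 18/59, H(X|Y=0) = 1.1942
  p(Y=1) = 25/59, H(X|Y=1) = 1.4729
  p(Y=2) = 16/59, H(X|Y=2) = 1.4772
H(X|Y) = 0.3051×1.1942 + 0.4237×1.4729 + 0.2712×1.4772 = 1.3891 bits


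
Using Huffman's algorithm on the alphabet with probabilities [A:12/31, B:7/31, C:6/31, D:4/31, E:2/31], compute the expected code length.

Huffman tree construction:
Combine smallest probabilities repeatedly
Resulting codes:
  A: 11 (length 2)
  B: 10 (length 2)
  C: 00 (length 2)
  D: 011 (length 3)
  E: 010 (length 3)
Average length = Σ p(s) × length(s) = 2.1935 bits


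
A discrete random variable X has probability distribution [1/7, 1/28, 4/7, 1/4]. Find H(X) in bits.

H(X) = -Σ p(x) log₂ p(x)
  -1/7 × log₂(1/7) = 0.4011
  -1/28 × log₂(1/28) = 0.1717
  -4/7 × log₂(4/7) = 0.4613
  -1/4 × log₂(1/4) = 0.5000
H(X) = 1.5341 bits


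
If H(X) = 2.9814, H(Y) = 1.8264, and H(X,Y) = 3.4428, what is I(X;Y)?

I(X;Y) = H(X) + H(Y) - H(X,Y)
I(X;Y) = 2.9814 + 1.8264 - 3.4428 = 1.365 bits


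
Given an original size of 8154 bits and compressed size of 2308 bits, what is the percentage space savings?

Space savings = (1 - Compressed/Original) × 100%
= (1 - 2308/8154) × 100%
= 71.69%


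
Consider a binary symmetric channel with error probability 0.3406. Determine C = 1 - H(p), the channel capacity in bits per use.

For BSC with error probability p:
C = 1 - H(p) where H(p) is binary entropy
H(0.3406) = -0.3406 × log₂(0.3406) - 0.6594 × log₂(0.6594)
H(p) = 0.9254
C = 1 - 0.9254 = 0.0746 bits/use


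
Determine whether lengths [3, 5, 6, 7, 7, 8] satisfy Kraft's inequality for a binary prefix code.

Kraft inequality: Σ 2^(-l_i) ≤ 1 for prefix-free code
Calculating: 2^(-3) + 2^(-5) + 2^(-6) + 2^(-7) + 2^(-7) + 2^(-8)
= 0.125 + 0.03125 + 0.015625 + 0.0078125 + 0.0078125 + 0.00390625
= 0.1914
Since 0.1914 ≤ 1, prefix-free code exists


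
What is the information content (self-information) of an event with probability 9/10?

Information content I(x) = -log₂(p(x))
I = -log₂(9/10) = -log₂(0.9000)
I = 0.1520 bits


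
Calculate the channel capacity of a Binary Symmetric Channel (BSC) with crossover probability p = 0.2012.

For BSC with error probability p:
C = 1 - H(p) where H(p) is binary entropy
H(0.2012) = -0.2012 × log₂(0.2012) - 0.7988 × log₂(0.7988)
H(p) = 0.7243
C = 1 - 0.7243 = 0.2757 bits/use


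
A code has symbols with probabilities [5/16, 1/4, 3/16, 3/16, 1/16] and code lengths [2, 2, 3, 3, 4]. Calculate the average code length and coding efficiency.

Average length L = Σ p_i × l_i = 2.5000 bits
Entropy H = 2.1800 bits
Efficiency η = H/L × 100% = 87.20%


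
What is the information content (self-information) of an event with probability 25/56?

Information content I(x) = -log₂(p(x))
I = -log₂(25/56) = -log₂(0.4464)
I = 1.1635 bits


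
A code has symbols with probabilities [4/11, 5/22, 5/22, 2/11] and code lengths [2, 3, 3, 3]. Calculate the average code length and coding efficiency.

Average length L = Σ p_i × l_i = 2.6364 bits
Entropy H = 1.9495 bits
Efficiency η = H/L × 100% = 73.95%


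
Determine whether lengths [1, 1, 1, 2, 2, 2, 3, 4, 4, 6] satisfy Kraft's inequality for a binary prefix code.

Kraft inequality: Σ 2^(-l_i) ≤ 1 for prefix-free code
Calculating: 2^(-1) + 2^(-1) + 2^(-1) + 2^(-2) + 2^(-2) + 2^(-2) + 2^(-3) + 2^(-4) + 2^(-4) + 2^(-6)
= 0.5 + 0.5 + 0.5 + 0.25 + 0.25 + 0.25 + 0.125 + 0.0625 + 0.0625 + 0.015625
= 2.5156
Since 2.5156 > 1, prefix-free code does not exist


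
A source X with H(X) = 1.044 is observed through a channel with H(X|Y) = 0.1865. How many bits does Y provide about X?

I(X;Y) = H(X) - H(X|Y)
I(X;Y) = 1.044 - 0.1865 = 0.8575 bits


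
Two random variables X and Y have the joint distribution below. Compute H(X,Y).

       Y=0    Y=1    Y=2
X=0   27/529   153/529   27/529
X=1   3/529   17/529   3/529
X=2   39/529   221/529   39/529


H(X,Y) = -Σ p(x,y) log₂ p(x,y)
  p(0,0)=27/529: -0.0510 × log₂(0.0510) = 0.2191
  p(0,1)=153/529: -0.2892 × log₂(0.2892) = 0.5176
  p(0,2)=27/529: -0.0510 × log₂(0.0510) = 0.2191
  p(1,0)=3/529: -0.0057 × log₂(0.0057) = 0.0423
  p(1,1)=17/529: -0.0321 × log₂(0.0321) = 0.1594
  p(1,2)=3/529: -0.0057 × log₂(0.0057) = 0.0423
  p(2,0)=39/529: -0.0737 × log₂(0.0737) = 0.2773
  p(2,1)=221/529: -0.4178 × log₂(0.4178) = 0.5261
  p(2,2)=39/529: -0.0737 × log₂(0.0737) = 0.2773
H(X,Y) = 2.2805 bits


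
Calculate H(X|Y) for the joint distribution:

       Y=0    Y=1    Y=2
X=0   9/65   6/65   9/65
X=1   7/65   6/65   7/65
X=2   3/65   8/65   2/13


H(X|Y) = Σ_y p(y) H(X|Y=y)
  p(Y=0) = 19/65, H(X|Y=0) = 1.4618
  p(Y=1) = 4/13, H(X|Y=1) = 1.5710
  p(Y=2) = 2/5, H(X|Y=2) = 1.5697
H(X|Y) = 0.2923×1.4618 + 0.3077×1.5710 + 0.4000×1.5697 = 1.5385 bits


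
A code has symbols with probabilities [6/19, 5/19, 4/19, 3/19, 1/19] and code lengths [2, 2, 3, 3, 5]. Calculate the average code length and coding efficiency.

Average length L = Σ p_i × l_i = 2.5263 bits
Entropy H = 2.1493 bits
Efficiency η = H/L × 100% = 85.08%


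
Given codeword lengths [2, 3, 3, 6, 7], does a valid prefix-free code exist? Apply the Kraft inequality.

Kraft inequality: Σ 2^(-l_i) ≤ 1 for prefix-free code
Calculating: 2^(-2) + 2^(-3) + 2^(-3) + 2^(-6) + 2^(-7)
= 0.25 + 0.125 + 0.125 + 0.015625 + 0.0078125
= 0.5234
Since 0.5234 ≤ 1, prefix-free code exists


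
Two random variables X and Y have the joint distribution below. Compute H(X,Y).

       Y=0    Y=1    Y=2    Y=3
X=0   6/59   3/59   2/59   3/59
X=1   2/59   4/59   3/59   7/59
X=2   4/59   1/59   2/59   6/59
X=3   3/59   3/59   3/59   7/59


H(X,Y) = -Σ p(x,y) log₂ p(x,y)
  p(0,0)=6/59: -0.1017 × log₂(0.1017) = 0.3354
  p(0,1)=3/59: -0.0508 × log₂(0.0508) = 0.2185
  p(0,2)=2/59: -0.0339 × log₂(0.0339) = 0.1655
  p(0,3)=3/59: -0.0508 × log₂(0.0508) = 0.2185
  p(1,0)=2/59: -0.0339 × log₂(0.0339) = 0.1655
  p(1,1)=4/59: -0.0678 × log₂(0.0678) = 0.2632
  p(1,2)=3/59: -0.0508 × log₂(0.0508) = 0.2185
  p(1,3)=7/59: -0.1186 × log₂(0.1186) = 0.3649
  p(2,0)=4/59: -0.0678 × log₂(0.0678) = 0.2632
  p(2,1)=1/59: -0.0169 × log₂(0.0169) = 0.0997
  p(2,2)=2/59: -0.0339 × log₂(0.0339) = 0.1655
  p(2,3)=6/59: -0.1017 × log₂(0.1017) = 0.3354
  p(3,0)=3/59: -0.0508 × log₂(0.0508) = 0.2185
  p(3,1)=3/59: -0.0508 × log₂(0.0508) = 0.2185
  p(3,2)=3/59: -0.0508 × log₂(0.0508) = 0.2185
  p(3,3)=7/59: -0.1186 × log₂(0.1186) = 0.3649
H(X,Y) = 3.8343 bits
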